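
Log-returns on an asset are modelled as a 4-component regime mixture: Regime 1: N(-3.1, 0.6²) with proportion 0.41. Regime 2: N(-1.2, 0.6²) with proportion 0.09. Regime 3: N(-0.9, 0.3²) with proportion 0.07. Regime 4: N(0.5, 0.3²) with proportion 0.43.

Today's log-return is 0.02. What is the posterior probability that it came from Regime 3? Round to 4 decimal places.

The responsibility of component k is w_k f_k(x) divided by Σ_j w_j f_j(x).
Component likelihoods at x = 0.02:
  p_1 = 8.93506e-07
  p_2 = 0.0841348
  p_3 = 0.0120681
  p_4 = 0.369736
Weight by the priors:
  w_1·p_1 = 0.41 × 8.93506e-07 = 3.66337e-07
  w_2·p_2 = 0.09 × 0.0841348 = 0.00757213
  w_3·p_3 = 0.07 × 0.0120681 = 0.000844768
  w_4·p_4 = 0.43 × 0.369736 = 0.158987
Marginal: 3.66337e-07 + 0.00757213 + 0.000844768 + 0.158987 = 0.167404
P(Regime 3 | data) = 0.000844768 / 0.167404 ≈ 0.0050

0.0050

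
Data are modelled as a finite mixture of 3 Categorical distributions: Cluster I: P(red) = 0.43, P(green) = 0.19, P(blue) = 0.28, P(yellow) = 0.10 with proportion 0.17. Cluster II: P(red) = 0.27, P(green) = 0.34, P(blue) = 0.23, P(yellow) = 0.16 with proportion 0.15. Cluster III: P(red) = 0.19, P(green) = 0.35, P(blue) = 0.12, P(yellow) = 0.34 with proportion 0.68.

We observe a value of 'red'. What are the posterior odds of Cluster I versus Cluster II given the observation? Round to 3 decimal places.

Posterior odds = (π_i f_i(x)) / (π_j f_j(x)); the normalising sum cancels.
Evaluate each component's likelihood at the observed value:
  p_I = 0.43
  p_II = 0.27
  p_III = 0.19
Odds = (0.17/0.15) × (0.43/0.27) = 1.13333 × 1.59259 ≈ 1.805

1.805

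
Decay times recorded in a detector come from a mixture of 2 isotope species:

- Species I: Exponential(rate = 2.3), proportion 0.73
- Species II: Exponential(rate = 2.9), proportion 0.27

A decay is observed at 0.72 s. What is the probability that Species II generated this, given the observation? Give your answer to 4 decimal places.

0.2324

Posterior ∝ prior × likelihood, so P(k | x) ∝ π_k f_k(x); normalise over all components.
Evaluate each component's likelihood at the observed value:
  L_I = 2.3·e^(−2.3·0.72) = 2.3·e^(−1.6560) = 0.439072
  L_II = 2.9·e^(−2.9·0.72) = 2.9·e^(−2.0880) = 0.359411
Prior × likelihood for each component:
  π_I·L_I = 0.73 × 0.439072 = 0.320523
  π_II·L_II = 0.27 × 0.359411 = 0.0970409
Denominator: 0.320523 + 0.0970409 = 0.417564
Responsibility of Species II: 0.0970409 / 0.417564 ≈ 0.2324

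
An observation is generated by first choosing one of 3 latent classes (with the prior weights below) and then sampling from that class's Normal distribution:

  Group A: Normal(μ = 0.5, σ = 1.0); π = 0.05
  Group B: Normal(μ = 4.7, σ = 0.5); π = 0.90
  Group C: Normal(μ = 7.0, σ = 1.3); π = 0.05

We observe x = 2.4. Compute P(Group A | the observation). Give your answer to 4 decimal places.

Apply Bayes' rule: the posterior for each component is proportional to its prior times its likelihood at x.
Normal densities:
  p_A = 0.0656158
  p_B = 2.02817e-05
  p_C = 0.000586312
Multiply by the mixture weights:
  P(Z=A)·p_A = 0.05 × 0.0656158 = 0.00328079
  P(Z=B)·p_B = 0.90 × 2.02817e-05 = 1.82535e-05
  P(Z=C)·p_C = 0.05 × 0.000586312 = 2.93156e-05
Denominator: 0.00328079 + 1.82535e-05 + 2.93156e-05 = 0.00332836
P(Group A | the observation) = 0.00328079 / 0.00332836 ≈ 0.9857

0.9857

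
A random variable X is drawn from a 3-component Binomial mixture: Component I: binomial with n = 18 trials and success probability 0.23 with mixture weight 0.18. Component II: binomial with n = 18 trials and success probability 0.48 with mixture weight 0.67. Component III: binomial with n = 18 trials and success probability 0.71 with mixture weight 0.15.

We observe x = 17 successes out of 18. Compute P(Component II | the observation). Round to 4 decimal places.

0.0102

By Bayes' theorem, P(k | x) = π_k f_k(x) / Σ_j π_j f_j(x).
Component likelihoods at x = 17 successes out of 18:
  L_I = 1.95495e-10
  L_II = 3.56761e-05
  L_III = 0.0154548
Prior × likelihood for each component:
  π_I·L_I = 0.18 × 1.95495e-10 = 3.51892e-11
  π_II·L_II = 0.67 × 3.56761e-05 = 2.3903e-05
  π_III·L_III = 0.15 × 0.0154548 = 0.00231821
Marginal: 3.51892e-11 + 2.3903e-05 + 0.00231821 = 0.00234212
P(Component II | 17 successes out of 18) = 2.3903e-05 / 0.00234212 ≈ 0.0102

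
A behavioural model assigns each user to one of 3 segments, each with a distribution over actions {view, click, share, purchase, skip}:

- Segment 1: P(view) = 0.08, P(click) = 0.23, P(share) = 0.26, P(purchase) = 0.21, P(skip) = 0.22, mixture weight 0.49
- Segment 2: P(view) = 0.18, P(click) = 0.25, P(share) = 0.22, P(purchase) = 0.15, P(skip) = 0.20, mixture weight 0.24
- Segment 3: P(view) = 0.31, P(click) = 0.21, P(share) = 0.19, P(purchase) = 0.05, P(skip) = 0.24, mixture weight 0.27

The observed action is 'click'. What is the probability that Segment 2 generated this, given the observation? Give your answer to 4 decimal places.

Apply Bayes' rule: the posterior for each component is proportional to its prior times its likelihood at x.
Component likelihoods at x = 'click':
  L_1 = 0.23
  L_2 = 0.25
  L_3 = 0.21
Weight by the priors:
  w_1·L_1 = 0.49 × 0.23 = 0.1127
  w_2·L_2 = 0.24 × 0.25 = 0.06
  w_3·L_3 = 0.27 × 0.21 = 0.0567
Denominator: 0.1127 + 0.06 + 0.0567 = 0.2294
Responsibility of Segment 2: 0.06 / 0.2294 ≈ 0.2616

0.2616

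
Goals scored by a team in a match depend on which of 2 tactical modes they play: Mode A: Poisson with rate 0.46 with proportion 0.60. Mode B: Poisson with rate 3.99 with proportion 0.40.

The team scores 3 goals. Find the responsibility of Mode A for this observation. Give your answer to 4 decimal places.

P(component k | x) = P(Z=k)·f_k(x) / marginal(x), where marginal(x) = Σ_j P(Z=j)·f_j(x).
Evaluate each component's likelihood at the observed value:
  p_A = 0.0102411
  p_B = 0.195854
Prior × likelihood for each component:
  P(Z=A)·p_A = 0.60 × 0.0102411 = 0.00614466
  P(Z=B)·p_B = 0.40 × 0.195854 = 0.0783416
Marginal: 0.00614466 + 0.0783416 = 0.0844863
P(Mode A | 3 goals) = 0.00614466 / 0.0844863 ≈ 0.0727

0.0727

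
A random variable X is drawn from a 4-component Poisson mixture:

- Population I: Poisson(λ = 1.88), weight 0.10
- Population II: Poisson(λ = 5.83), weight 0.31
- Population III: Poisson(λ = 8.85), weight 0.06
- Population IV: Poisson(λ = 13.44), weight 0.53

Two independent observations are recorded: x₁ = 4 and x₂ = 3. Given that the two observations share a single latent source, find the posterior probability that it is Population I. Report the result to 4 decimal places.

Apply Bayes' rule: the posterior for each component is proportional to its prior times its likelihood at x.
Since both observations come from the same component, the likelihood for component k is f_k(x₁)·f_k(x₂).
  p_I = [0.079423] × [0.168985] = 0.0134213
  p_II = [0.141425] × [0.0970326] = 0.0137228
  p_III = [0.0366485] × [0.0165643] = 0.000607055
  p_IV = [0.0019791] × [0.000589018] = 1.16573e-06
Weight by the priors:
  w_I·p_I = 0.10 × 0.0134213 = 0.00134213
  w_II·p_II = 0.31 × 0.0137228 = 0.00425408
  w_III·p_III = 0.06 × 0.000607055 = 3.64233e-05
  w_IV·p_IV = 0.53 × 1.16573e-06 = 6.17835e-07
Evidence: 0.00134213 + 0.00425408 + 3.64233e-05 + 6.17835e-07 = 0.00563325
So the posterior for Population I is 0.00134213 / 0.00563325 ≈ 0.2383.

0.2383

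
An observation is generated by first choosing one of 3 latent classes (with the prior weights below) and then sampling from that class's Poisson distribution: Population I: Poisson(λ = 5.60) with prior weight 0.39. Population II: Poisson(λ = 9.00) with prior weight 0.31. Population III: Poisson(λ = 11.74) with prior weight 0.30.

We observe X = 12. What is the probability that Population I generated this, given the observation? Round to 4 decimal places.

Posterior ∝ prior × likelihood, so P(k | x) ∝ π_k f_k(x); normalise over all components.
Evaluate each component's likelihood at the observed value:
  p_I = e^(−5.60)·5.60^12/12! = 0.00734294
  p_II = e^(−9.00)·9.00^12/12! = 0.072765
  p_III = e^(−11.74)·11.74^12/12! = 0.114042
Weight by the priors:
  π_I·p_I = 0.39 × 0.00734294 = 0.00286375
  π_II·p_II = 0.31 × 0.072765 = 0.0225572
  π_III·p_III = 0.30 × 0.114042 = 0.0342125
Evidence: 0.00286375 + 0.0225572 + 0.0342125 = 0.0596334
P(Population I | the observation) = 0.00286375 / 0.0596334 ≈ 0.0480

0.0480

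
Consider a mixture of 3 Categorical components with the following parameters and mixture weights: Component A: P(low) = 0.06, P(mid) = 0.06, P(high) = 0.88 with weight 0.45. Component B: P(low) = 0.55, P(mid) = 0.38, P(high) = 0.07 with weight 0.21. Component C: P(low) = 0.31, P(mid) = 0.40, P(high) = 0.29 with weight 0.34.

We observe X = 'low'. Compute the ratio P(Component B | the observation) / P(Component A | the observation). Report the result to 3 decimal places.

4.278

Since P(k|x) ∝ P(Z=k) f_k(x), the posterior odds are P(Z=i) f_i(x) / (P(Z=j) f_j(x)).
Categorical probabilities:
  f_A = P(low | comp) = 0.06
  f_B = P(low | comp) = 0.55
  f_C = P(low | comp) = 0.31
0.1155 / 0.027 ≈ 4.278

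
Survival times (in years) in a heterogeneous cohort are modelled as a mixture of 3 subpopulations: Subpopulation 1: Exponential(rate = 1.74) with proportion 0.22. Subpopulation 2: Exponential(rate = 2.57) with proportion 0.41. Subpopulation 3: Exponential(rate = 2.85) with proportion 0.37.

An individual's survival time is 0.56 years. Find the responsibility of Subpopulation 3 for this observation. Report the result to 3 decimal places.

The responsibility of component k is π_k f_k(x) divided by Σ_j π_j f_j(x).
Component likelihoods at x = 0.56 years:
  f_1 = 0.656709
  f_2 = 0.609392
  f_3 = 0.577711
Prior × likelihood for each component:
  π_1·f_1 = 0.22 × 0.656709 = 0.144476
  π_2·f_2 = 0.41 × 0.609392 = 0.249851
  π_3·f_3 = 0.37 × 0.577711 = 0.213753
Evidence: 0.144476 + 0.249851 + 0.213753 = 0.60808
P(Subpopulation 3 | data) = 0.213753 / 0.60808 ≈ 0.352

0.352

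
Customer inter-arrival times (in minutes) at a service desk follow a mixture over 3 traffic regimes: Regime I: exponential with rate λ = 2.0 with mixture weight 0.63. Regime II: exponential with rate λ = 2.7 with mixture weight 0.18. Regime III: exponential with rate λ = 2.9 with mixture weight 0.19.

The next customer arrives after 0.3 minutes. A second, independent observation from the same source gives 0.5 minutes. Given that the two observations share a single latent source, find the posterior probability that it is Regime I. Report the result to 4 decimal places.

0.6226

P(component k | x) = π_k·f_k(x) / marginal(x), where marginal(x) = Σ_j π_j·f_j(x).
Since both observations come from the same component, the likelihood for component k is f_k(x₁)·f_k(x₂).
  f_I = [2.0·e^(−2.0·0.3) = 2.0·e^(−0.6000) = 1.09762] × [0.735759] = 0.807586
  f_II = [2.7·e^(−2.7·0.3) = 2.7·e^(−0.8100) = 1.20112] × [0.699949] = 0.84072
  f_III = [2.9·e^(−2.9·0.3) = 2.9·e^(−0.8700) = 1.21496] × [0.680254] = 0.826481
Multiply by the mixture weights:
  π_I·f_I = 0.63 × 0.807586 = 0.508779
  π_II·f_II = 0.18 × 0.84072 = 0.15133
  π_III·f_III = 0.19 × 0.826481 = 0.157031
Evidence: 0.508779 + 0.15133 + 0.157031 = 0.81714
Responsibility of Regime I: 0.508779 / 0.81714 ≈ 0.6226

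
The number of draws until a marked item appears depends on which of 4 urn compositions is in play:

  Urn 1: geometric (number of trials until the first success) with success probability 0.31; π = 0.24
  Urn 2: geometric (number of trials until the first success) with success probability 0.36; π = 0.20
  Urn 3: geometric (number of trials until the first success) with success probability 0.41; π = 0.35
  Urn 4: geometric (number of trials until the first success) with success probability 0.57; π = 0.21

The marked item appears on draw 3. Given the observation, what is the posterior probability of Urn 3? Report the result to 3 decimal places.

0.365

The responsibility of component k is w_k f_k(x) divided by Σ_j w_j f_j(x).
Component likelihoods at x = 3:
  L_1 = 0.31·(1−0.31)^2 = 0.31·0.4761 = 0.147591
  L_2 = 0.36·(1−0.36)^2 = 0.36·0.4096 = 0.147456
  L_3 = 0.41·(1−0.41)^2 = 0.41·0.3481 = 0.142721
  L_4 = 0.57·(1−0.57)^2 = 0.57·0.1849 = 0.105393
Prior × likelihood for each component:
  w_1·L_1 = 0.24 × 0.147591 = 0.0354218
  w_2·L_2 = 0.20 × 0.147456 = 0.0294912
  w_3·L_3 = 0.35 × 0.142721 = 0.0499523
  w_4·L_4 = 0.21 × 0.105393 = 0.0221325
Sum: 0.0354218 + 0.0294912 + 0.0499523 + 0.0221325 = 0.136998
So the posterior for Urn 3 is 0.0499523 / 0.136998 ≈ 0.365.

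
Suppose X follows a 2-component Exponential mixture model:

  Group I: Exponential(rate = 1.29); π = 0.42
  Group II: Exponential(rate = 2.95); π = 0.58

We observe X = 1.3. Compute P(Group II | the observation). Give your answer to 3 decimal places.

0.267

By Bayes' theorem, P(k | x) = w_k f_k(x) / Σ_j w_j f_j(x).
Evaluate each component's likelihood at the observed value:
  p_I = 0.241145
  p_II = 0.0637239
Unnormalised posteriors:
  w_I·p_I = 0.42 × 0.241145 = 0.101281
  w_II·p_II = 0.58 × 0.0637239 = 0.0369599
Denominator: 0.101281 + 0.0369599 = 0.138241
P(Group II | data) = 0.0369599 / 0.138241 ≈ 0.267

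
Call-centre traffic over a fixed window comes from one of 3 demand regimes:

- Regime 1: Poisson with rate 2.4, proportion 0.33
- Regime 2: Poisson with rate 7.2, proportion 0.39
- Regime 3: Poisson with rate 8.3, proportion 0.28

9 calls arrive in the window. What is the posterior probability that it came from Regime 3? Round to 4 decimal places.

0.4608

Posterior ∝ prior × likelihood, so P(k | x) ∝ w_k f_k(x); normalise over all components.
Poisson probabilities:
  L_1 = e^(−2.4)·2.4^9/9! = 0.000660437
  L_2 = e^(−7.2)·7.2^9/9! = 0.106982
  L_3 = e^(−8.3)·8.3^9/9! = 0.128025
Unnormalised posteriors:
  w_1·L_1 = 0.33 × 0.000660437 = 0.000217944
  w_2·L_2 = 0.39 × 0.106982 = 0.0417228
  w_3·L_3 = 0.28 × 0.128025 = 0.0358471
Denominator: 0.000217944 + 0.0417228 + 0.0358471 = 0.0777878
So the posterior for Regime 3 is 0.0358471 / 0.0777878 ≈ 0.4608.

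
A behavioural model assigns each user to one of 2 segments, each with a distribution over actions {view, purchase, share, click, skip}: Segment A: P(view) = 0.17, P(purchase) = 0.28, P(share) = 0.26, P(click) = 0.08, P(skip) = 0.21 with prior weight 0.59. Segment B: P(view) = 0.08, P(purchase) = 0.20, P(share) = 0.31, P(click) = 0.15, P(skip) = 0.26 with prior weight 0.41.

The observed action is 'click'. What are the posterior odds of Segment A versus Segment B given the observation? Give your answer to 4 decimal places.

0.7675

Since P(k|x) ∝ π_k f_k(x), the posterior odds are π_i f_i(x) / (π_j f_j(x)).
Evaluate each component's likelihood at the observed value:
  p_A = P(click | comp) = 0.08
  p_B = P(click | comp) = 0.15
Posterior odds = (π_A·p_A) / (π_B·p_B) = (0.59·0.08) / (0.41·0.15) = 0.0472 / 0.0615 ≈ 0.7675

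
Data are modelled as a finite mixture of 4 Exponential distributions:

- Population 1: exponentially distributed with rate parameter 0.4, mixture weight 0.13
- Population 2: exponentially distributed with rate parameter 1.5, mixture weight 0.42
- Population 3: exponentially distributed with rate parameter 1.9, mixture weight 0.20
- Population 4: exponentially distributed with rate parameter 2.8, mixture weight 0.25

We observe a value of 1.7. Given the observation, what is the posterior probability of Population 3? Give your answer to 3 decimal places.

0.156

P(component k | x) = π_k·f_k(x) / marginal(x), where marginal(x) = Σ_j π_j·f_j(x).
Evaluate each component's likelihood at the observed value:
  f_1 = 0.202647
  f_2 = 0.117122
  f_3 = 0.0751592
  f_4 = 0.0239837
Weight by the priors:
  π_1·f_1 = 0.13 × 0.202647 = 0.0263441
  π_2·f_2 = 0.42 × 0.117122 = 0.0491914
  π_3·f_3 = 0.20 × 0.0751592 = 0.0150318
  π_4·f_4 = 0.25 × 0.0239837 = 0.00599593
Normaliser: 0.0263441 + 0.0491914 + 0.0150318 + 0.00599593 = 0.0965633
P(Population 3 | 1.7) ≈ 0.156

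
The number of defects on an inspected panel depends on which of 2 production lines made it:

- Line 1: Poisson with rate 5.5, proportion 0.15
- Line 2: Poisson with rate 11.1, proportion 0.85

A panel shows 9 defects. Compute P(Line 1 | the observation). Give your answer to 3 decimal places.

P(component k | x) = w_k·f_k(x) / marginal(x), where marginal(x) = Σ_j w_j·f_j(x).
Evaluate each component's likelihood at the observed value:
  f_1 = 0.0518659
  f_2 = 0.106531
Multiply by the mixture weights:
  w_1·f_1 = 0.15 × 0.0518659 = 0.00777988
  w_2·f_2 = 0.85 × 0.106531 = 0.0905511
Normaliser: 0.00777988 + 0.0905511 = 0.098331
Responsibility of Line 1: 0.00777988 / 0.098331 ≈ 0.079

0.079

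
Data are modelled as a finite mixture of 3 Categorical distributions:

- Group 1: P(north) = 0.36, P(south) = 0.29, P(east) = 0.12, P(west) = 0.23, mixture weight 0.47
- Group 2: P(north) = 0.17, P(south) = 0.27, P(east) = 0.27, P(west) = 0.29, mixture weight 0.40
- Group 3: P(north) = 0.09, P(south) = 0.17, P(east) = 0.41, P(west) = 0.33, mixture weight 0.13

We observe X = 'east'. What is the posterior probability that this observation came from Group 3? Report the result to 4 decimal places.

P(component k | x) = P(Z=k)·f_k(x) / marginal(x), where marginal(x) = Σ_j P(Z=j)·f_j(x).
Categorical probabilities:
  f_1 = 0.12
  f_2 = 0.27
  f_3 = 0.41
Weight by the priors:
  P(Z=1)·f_1 = 0.47 × 0.12 = 0.0564
  P(Z=2)·f_2 = 0.40 × 0.27 = 0.108
  P(Z=3)·f_3 = 0.13 × 0.41 = 0.0533
Denominator: 0.0564 + 0.108 + 0.0533 = 0.2177
P(Group 3 | 'east') = 0.0533 / 0.2177 ≈ 0.2448

0.2448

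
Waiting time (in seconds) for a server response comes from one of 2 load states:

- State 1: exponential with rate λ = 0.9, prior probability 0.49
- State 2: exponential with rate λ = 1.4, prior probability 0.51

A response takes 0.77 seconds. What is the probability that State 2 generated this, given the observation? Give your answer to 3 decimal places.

Apply Bayes' rule: the posterior for each component is proportional to its prior times its likelihood at x.
Evaluate each component's likelihood at the observed value:
  L_1 = 0.9·e^(−0.9·0.77) = 0.9·e^(−0.6930) = 0.450066
  L_2 = 1.4·e^(−1.4·0.77) = 1.4·e^(−1.0780) = 0.476386
Unnormalised posteriors:
  π_1·L_1 = 0.49 × 0.450066 = 0.220532
  π_2·L_2 = 0.51 × 0.476386 = 0.242957
Sum: 0.220532 + 0.242957 = 0.463489
So the posterior for State 2 is 0.242957 / 0.463489 ≈ 0.524.

0.524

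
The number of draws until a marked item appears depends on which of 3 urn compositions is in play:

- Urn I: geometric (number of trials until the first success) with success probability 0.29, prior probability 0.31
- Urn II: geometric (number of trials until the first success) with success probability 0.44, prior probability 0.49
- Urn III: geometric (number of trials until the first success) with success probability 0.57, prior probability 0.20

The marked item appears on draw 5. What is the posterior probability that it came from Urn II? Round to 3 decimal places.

0.442

By Bayes' theorem, P(k | x) = P(Z=k) f_k(x) / Σ_j P(Z=j) f_j(x).
Evaluate each component's likelihood at the observed value:
  p_I = 0.0736939
  p_II = 0.0432718
  p_III = 0.0194872
Multiply by the mixture weights:
  P(Z=I)·p_I = 0.31 × 0.0736939 = 0.0228451
  P(Z=II)·p_II = 0.49 × 0.0432718 = 0.0212032
  P(Z=III)·p_III = 0.20 × 0.0194872 = 0.00389743
Marginal: 0.0228451 + 0.0212032 + 0.00389743 = 0.0479457
P(Urn II | data) = 0.0212032 / 0.0479457 ≈ 0.442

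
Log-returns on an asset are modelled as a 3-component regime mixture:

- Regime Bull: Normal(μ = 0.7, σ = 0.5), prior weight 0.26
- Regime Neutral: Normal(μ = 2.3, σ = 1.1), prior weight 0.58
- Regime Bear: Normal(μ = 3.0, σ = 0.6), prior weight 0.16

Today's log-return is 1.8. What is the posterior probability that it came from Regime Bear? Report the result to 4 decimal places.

Apply Bayes' rule: the posterior for each component is proportional to its prior times its likelihood at x.
Normal densities:
  f_Bull = (1/(0.5·√(2π)))·exp(−(1.8−0.7)²/(2·0.5²)) = 0.797885·exp(-2.42000) = 0.0709492
  f_Neutral = (1/(1.1·√(2π)))·exp(−(1.8−2.3)²/(2·1.1²)) = 0.362675·exp(-0.10331) = 0.327079
  f_Bear = (1/(0.6·√(2π)))·exp(−(1.8−3.0)²/(2·0.6²)) = 0.664904·exp(-2.00000) = 0.0899849
Unnormalised posteriors:
  π_Bull·f_Bull = 0.26 × 0.0709492 = 0.0184468
  π_Neutral·f_Neutral = 0.58 × 0.327079 = 0.189706
  π_Bear·f_Bear = 0.16 × 0.0899849 = 0.0143976
Marginal: 0.0184468 + 0.189706 + 0.0143976 = 0.22255
So the posterior for Regime Bear is 0.0143976 / 0.22255 ≈ 0.0647.

0.0647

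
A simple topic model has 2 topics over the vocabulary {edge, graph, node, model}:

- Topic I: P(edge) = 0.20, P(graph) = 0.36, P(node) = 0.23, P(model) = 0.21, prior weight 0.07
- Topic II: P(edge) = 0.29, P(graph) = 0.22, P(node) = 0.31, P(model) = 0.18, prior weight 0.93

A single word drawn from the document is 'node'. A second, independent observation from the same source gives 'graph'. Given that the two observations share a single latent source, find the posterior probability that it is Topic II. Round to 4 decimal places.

Posterior ∝ prior × likelihood, so P(k | x) ∝ w_k f_k(x); normalise over all components.
Since both observations come from the same component, the likelihood for component k is f_k(x₁)·f_k(x₂).
  f_I = [P(node | comp) = 0.23] × [0.36] = 0.0828
  f_II = [P(node | comp) = 0.31] × [0.22] = 0.0682
Unnormalised posteriors:
  w_I·f_I = 0.07 × 0.0828 = 0.005796
  w_II·f_II = 0.93 × 0.0682 = 0.063426
Marginal: 0.005796 + 0.063426 = 0.069222
P(Topic II | x₁, x₂) = 0.063426 / 0.069222 ≈ 0.9163

0.9163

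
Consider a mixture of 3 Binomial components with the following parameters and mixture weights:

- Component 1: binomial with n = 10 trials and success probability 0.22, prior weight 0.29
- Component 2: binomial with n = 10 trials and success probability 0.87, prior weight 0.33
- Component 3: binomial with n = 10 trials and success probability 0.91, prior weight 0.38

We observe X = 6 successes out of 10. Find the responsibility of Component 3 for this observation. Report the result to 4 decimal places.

Posterior ∝ prior × likelihood, so P(k | x) ∝ π_k f_k(x); normalise over all components.
Component likelihoods at x = 6 successes out of 10:
  f_1 = 0.0088132
  f_2 = 0.0260081
  f_3 = 0.00782416
Prior × likelihood for each component:
  π_1·f_1 = 0.29 × 0.0088132 = 0.00255583
  π_2·f_2 = 0.33 × 0.0260081 = 0.00858266
  π_3·f_3 = 0.38 × 0.00782416 = 0.00297318
Sum: 0.00255583 + 0.00858266 + 0.00297318 = 0.0141117
P(Component 3 | x) ≈ 0.2107

0.2107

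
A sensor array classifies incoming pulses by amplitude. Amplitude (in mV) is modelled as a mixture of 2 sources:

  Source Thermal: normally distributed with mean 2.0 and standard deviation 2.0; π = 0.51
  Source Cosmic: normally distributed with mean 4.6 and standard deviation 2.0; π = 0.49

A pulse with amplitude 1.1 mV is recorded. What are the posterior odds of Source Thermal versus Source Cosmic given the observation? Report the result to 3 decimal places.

Only the two components matter; the odds are (P(Z=i) f_i(x)) / (P(Z=j) f_j(x)).
Normal densities:
  f_Thermal = (1/(2.0·√(2π)))·exp(−(1.1−2.0)²/(2·2.0²)) = 0.199471·exp(-0.10125) = 0.180263
  f_Cosmic = (1/(2.0·√(2π)))·exp(−(1.1−4.6)²/(2·2.0²)) = 0.199471·exp(-1.53125) = 0.0431387
Odds = (0.51/0.49) × (0.180263/0.0431387) = 1.04082 × 4.1787 ≈ 4.349

4.349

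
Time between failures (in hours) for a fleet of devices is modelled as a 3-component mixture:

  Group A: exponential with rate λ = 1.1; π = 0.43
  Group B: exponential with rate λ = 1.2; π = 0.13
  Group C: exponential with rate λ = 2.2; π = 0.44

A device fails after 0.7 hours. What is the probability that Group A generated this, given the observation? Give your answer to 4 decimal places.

0.4434

Posterior ∝ prior × likelihood, so P(k | x) ∝ π_k f_k(x); normalise over all components.
Evaluate each component's likelihood at the observed value:
  L_A = 1.1·e^(−1.1·0.7) = 1.1·e^(−0.7700) = 0.509314
  L_B = 1.2·e^(−1.2·0.7) = 1.2·e^(−0.8400) = 0.518053
  L_C = 2.2·e^(−2.2·0.7) = 2.2·e^(−1.5400) = 0.471638
Prior × likelihood for each component:
  π_A·L_A = 0.43 × 0.509314 = 0.219005
  π_B·L_B = 0.13 × 0.518053 = 0.0673468
  π_C·L_C = 0.44 × 0.471638 = 0.207521
Sum: 0.219005 + 0.0673468 + 0.207521 = 0.493873
So the posterior for Group A is 0.219005 / 0.493873 ≈ 0.4434.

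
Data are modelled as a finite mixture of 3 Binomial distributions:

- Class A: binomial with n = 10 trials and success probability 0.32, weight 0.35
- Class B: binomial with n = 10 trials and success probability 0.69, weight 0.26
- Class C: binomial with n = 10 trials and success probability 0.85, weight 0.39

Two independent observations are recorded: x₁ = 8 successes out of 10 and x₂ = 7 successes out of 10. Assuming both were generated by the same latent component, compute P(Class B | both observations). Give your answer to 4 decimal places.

0.5238

P(component k | x) = P(Z=k)·f_k(x) / marginal(x), where marginal(x) = Σ_j P(Z=j)·f_j(x).
Since both observations come from the same component, the likelihood for component k is f_k(x₁)·f_k(x₂).
  L_A = [0.00228786] × [0.0129646] = 2.96612e-05
  L_B = [0.222192] × [0.266201] = 0.0591478
  L_C = [0.275897] × [0.129834] = 0.0358207
Weight by the priors:
  P(Z=A)·L_A = 0.35 × 2.96612e-05 = 1.03814e-05
  P(Z=B)·L_B = 0.26 × 0.0591478 = 0.0153784
  P(Z=C)·L_C = 0.39 × 0.0358207 = 0.0139701
Marginal: 1.03814e-05 + 0.0153784 + 0.0139701 = 0.0293589
Responsibility of Class B: 0.0153784 / 0.0293589 ≈ 0.5238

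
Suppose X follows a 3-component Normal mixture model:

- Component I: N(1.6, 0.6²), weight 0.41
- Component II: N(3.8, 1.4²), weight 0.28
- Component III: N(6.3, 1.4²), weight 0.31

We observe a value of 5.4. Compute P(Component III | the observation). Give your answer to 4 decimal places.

0.6337

Apply Bayes' rule: the posterior for each component is proportional to its prior times its likelihood at x.
Normal densities:
  p_I = (1/(0.6·√(2π)))·exp(−(5.4−1.6)²/(2·0.6²)) = 0.664904·exp(-20.05556) = 1.29641e-09
  p_II = (1/(1.4·√(2π)))·exp(−(5.4−3.8)²/(2·1.4²)) = 0.284959·exp(-0.65306) = 0.148307
  p_III = (1/(1.4·√(2π)))·exp(−(5.4−6.3)²/(2·1.4²)) = 0.284959·exp(-0.20663) = 0.231762
Unnormalised posteriors:
  π_I·p_I = 0.41 × 1.29641e-09 = 5.31527e-10
  π_II·p_II = 0.28 × 0.148307 = 0.0415259
  π_III·p_III = 0.31 × 0.231762 = 0.0718463
Sum: 5.31527e-10 + 0.0415259 + 0.0718463 = 0.113372
P(Component III | the observation) = 0.0718463 / 0.113372 ≈ 0.6337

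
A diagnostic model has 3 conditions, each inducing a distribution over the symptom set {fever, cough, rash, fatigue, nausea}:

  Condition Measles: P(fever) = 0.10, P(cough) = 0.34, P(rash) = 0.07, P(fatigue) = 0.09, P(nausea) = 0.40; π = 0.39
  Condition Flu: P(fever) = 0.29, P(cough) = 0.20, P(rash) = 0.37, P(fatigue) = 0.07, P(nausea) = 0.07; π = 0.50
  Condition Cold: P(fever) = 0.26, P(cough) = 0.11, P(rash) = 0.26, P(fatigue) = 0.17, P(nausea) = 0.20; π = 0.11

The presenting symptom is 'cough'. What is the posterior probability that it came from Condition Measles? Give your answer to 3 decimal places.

The responsibility of component k is π_k f_k(x) divided by Σ_j π_j f_j(x).
Evaluate each component's likelihood at the observed value:
  p_Measles = P(cough | comp) = 0.34
  p_Flu = P(cough | comp) = 0.20
  p_Cold = P(cough | comp) = 0.11
Prior × likelihood for each component:
  π_Measles·p_Measles = 0.39 × 0.34 = 0.1326
  π_Flu·p_Flu = 0.50 × 0.2 = 0.1
  π_Cold·p_Cold = 0.11 × 0.11 = 0.0121
Normaliser: 0.1326 + 0.1 + 0.0121 = 0.2447
P(Condition Measles | 'cough') = 0.1326 / 0.2447 ≈ 0.542

0.542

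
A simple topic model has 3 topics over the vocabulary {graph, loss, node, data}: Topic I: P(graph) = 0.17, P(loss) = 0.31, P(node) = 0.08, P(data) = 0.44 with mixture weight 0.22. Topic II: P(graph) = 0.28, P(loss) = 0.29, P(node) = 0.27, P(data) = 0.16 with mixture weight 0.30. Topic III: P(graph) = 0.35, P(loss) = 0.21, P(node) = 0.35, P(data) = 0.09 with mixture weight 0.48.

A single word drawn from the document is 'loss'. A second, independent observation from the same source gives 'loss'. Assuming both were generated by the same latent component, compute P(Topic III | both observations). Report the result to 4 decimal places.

0.3134

P(component k | x) = P(Z=k)·f_k(x) / marginal(x), where marginal(x) = Σ_j P(Z=j)·f_j(x).
Since both observations come from the same component, the likelihood for component k is f_k(x₁)·f_k(x₂).
  L_I = [0.31] × [0.31] = 0.0961
  L_II = [0.29] × [0.29] = 0.0841
  L_III = [0.21] × [0.21] = 0.0441
Unnormalised posteriors:
  P(Z=I)·L_I = 0.22 × 0.0961 = 0.021142
  P(Z=II)·L_II = 0.30 × 0.0841 = 0.02523
  P(Z=III)·L_III = 0.48 × 0.0441 = 0.021168
Normaliser: 0.021142 + 0.02523 + 0.021168 = 0.06754
P(Topic III | x) ≈ 0.3134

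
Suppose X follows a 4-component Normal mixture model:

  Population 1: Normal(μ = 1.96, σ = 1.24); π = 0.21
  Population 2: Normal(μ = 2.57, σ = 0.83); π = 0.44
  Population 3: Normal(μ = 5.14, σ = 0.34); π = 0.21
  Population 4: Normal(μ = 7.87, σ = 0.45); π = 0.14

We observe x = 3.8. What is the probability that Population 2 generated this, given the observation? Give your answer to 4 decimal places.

0.7576

By Bayes' theorem, P(k | x) = w_k f_k(x) / Σ_j w_j f_j(x).
Normal densities:
  p_1 = 0.106994
  p_2 = 0.160307
  p_3 = 0.000497177
  p_4 = 1.52976e-18
Weight by the priors:
  w_1·p_1 = 0.21 × 0.106994 = 0.0224687
  w_2·p_2 = 0.44 × 0.160307 = 0.0705351
  w_3·p_3 = 0.21 × 0.000497177 = 0.000104407
  w_4·p_4 = 0.14 × 1.52976e-18 = 2.14167e-19
Evidence: 0.0224687 + 0.0705351 + 0.000104407 + 2.14167e-19 = 0.0931082
P(Population 2 | the observation) = 0.0705351 / 0.0931082 ≈ 0.7576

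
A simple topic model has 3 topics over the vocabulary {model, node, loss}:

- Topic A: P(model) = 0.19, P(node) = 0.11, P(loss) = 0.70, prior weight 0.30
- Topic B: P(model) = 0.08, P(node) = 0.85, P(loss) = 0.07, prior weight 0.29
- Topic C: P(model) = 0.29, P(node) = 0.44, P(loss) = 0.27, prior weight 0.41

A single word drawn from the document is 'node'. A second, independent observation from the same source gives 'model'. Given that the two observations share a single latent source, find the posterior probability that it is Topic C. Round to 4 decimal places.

0.6681

P(component k | x) = w_k·f_k(x) / marginal(x), where marginal(x) = Σ_j w_j·f_j(x).
Since both observations come from the same component, the likelihood for component k is f_k(x₁)·f_k(x₂).
  L_A = [P(node | comp) = 0.11] × [0.19] = 0.0209
  L_B = [P(node | comp) = 0.85] × [0.08] = 0.068
  L_C = [P(node | comp) = 0.44] × [0.29] = 0.1276
Weight by the priors:
  w_A·L_A = 0.30 × 0.0209 = 0.00627
  w_B·L_B = 0.29 × 0.068 = 0.01972
  w_C·L_C = 0.41 × 0.1276 = 0.052316
Marginal: 0.00627 + 0.01972 + 0.052316 = 0.078306
P(Topic C | data) = 0.052316 / 0.078306 ≈ 0.6681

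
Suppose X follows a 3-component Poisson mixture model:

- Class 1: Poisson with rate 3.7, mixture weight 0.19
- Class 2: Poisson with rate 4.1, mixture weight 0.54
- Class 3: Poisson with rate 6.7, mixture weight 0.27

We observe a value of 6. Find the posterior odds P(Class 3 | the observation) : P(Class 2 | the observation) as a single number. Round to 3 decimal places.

0.707

The posterior odds equal the prior odds times the likelihood ratio: (w_i/w_j)·(f_i(x)/f_j(x)).
Evaluate each component's likelihood at the observed value:
  p_1 = e^(−3.7)·3.7^6/6! = 0.0881025
  p_2 = e^(−4.1)·4.1^6/6! = 0.109336
  p_3 = e^(−6.7)·6.7^6/6! = 0.154648
Posterior odds = (w_3·p_3) / (w_2·p_2) = (0.27·0.154648) / (0.54·0.109336) = 0.0417549 / 0.0590415 ≈ 0.707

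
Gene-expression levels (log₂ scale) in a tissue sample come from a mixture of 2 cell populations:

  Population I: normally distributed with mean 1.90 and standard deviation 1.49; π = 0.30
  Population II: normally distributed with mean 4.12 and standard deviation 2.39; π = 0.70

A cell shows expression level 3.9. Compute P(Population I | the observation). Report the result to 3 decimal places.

0.219

Posterior ∝ prior × likelihood, so P(k | x) ∝ P(Z=k) f_k(x); normalise over all components.
Normal densities:
  L_I = 0.108764
  L_II = 0.166216
Prior × likelihood for each component:
  P(Z=I)·L_I = 0.30 × 0.108764 = 0.0326292
  P(Z=II)·L_II = 0.70 × 0.166216 = 0.116351
Sum: 0.0326292 + 0.116351 = 0.14898
So the posterior for Population I is 0.0326292 / 0.14898 ≈ 0.219.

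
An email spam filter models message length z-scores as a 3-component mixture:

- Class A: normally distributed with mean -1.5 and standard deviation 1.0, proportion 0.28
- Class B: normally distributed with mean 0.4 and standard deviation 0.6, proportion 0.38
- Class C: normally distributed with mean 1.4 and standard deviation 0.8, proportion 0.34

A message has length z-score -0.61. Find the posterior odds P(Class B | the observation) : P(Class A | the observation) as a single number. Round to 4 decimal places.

0.8150

Posterior odds = (P(Z=i) f_i(x)) / (P(Z=j) f_j(x)); the normalising sum cancels.
Component likelihoods at x = -0.61:
  L_A = 0.268477
  L_B = 0.161231
  L_C = 0.0212346
Posterior odds = (P(Z=B)·L_B) / (P(Z=A)·L_A) = (0.38·0.161231) / (0.28·0.268477) = 0.0612677 / 0.0751737 ≈ 0.8150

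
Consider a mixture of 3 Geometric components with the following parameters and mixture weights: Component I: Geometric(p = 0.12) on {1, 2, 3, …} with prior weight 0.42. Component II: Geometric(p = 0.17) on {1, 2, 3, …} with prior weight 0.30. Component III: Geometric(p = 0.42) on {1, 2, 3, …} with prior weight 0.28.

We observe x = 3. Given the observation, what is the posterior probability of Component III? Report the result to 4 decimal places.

0.3479

By Bayes' theorem, P(k | x) = P(Z=k) f_k(x) / Σ_j P(Z=j) f_j(x).
Evaluate each component's likelihood at the observed value:
  p_I = 0.12·(1−0.12)^2 = 0.12·0.7744 = 0.092928
  p_II = 0.17·(1−0.17)^2 = 0.17·0.6889 = 0.117113
  p_III = 0.42·(1−0.42)^2 = 0.42·0.3364 = 0.141288
Prior × likelihood for each component:
  P(Z=I)·p_I = 0.42 × 0.092928 = 0.0390298
  P(Z=II)·p_II = 0.30 × 0.117113 = 0.0351339
  P(Z=III)·p_III = 0.28 × 0.141288 = 0.0395606
Sum: 0.0390298 + 0.0351339 + 0.0395606 = 0.113724
P(Component III | 3) ≈ 0.3479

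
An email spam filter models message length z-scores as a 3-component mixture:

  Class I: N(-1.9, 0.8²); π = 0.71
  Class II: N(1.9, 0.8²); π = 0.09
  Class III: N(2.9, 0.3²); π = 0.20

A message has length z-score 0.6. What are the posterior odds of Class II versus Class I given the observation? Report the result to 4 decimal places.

4.4685

Since P(k|x) ∝ π_k f_k(x), the posterior odds are π_i f_i(x) / (π_j f_j(x)).
Normal densities:
  p_I = (1/(0.8·√(2π)))·exp(−(0.6−-1.9)²/(2·0.8²)) = 0.498678·exp(-4.88281) = 0.00377782
  p_II = (1/(0.8·√(2π)))·exp(−(0.6−1.9)²/(2·0.8²)) = 0.498678·exp(-1.32031) = 0.133173
  p_III = (1/(0.3·√(2π)))·exp(−(0.6−2.9)²/(2·0.3²)) = 1.329808·exp(-29.38889) = 2.29275e-13
Posterior odds = (π_II·p_II) / (π_I·p_I) = (0.09·0.133173) / (0.71·0.00377782) = 0.0119856 / 0.00268225 ≈ 4.4685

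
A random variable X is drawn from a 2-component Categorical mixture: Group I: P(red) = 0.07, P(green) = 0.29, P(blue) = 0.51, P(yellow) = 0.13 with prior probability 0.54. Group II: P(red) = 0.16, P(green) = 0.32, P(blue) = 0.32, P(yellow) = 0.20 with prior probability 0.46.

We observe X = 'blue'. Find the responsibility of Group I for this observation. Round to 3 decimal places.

0.652

Apply Bayes' rule: the posterior for each component is proportional to its prior times its likelihood at x.
Categorical probabilities:
  L_I = 0.51
  L_II = 0.32
Unnormalised posteriors:
  π_I·L_I = 0.54 × 0.51 = 0.2754
  π_II·L_II = 0.46 × 0.32 = 0.1472
Denominator: 0.2754 + 0.1472 = 0.4226
Responsibility of Group I: 0.2754 / 0.4226 ≈ 0.652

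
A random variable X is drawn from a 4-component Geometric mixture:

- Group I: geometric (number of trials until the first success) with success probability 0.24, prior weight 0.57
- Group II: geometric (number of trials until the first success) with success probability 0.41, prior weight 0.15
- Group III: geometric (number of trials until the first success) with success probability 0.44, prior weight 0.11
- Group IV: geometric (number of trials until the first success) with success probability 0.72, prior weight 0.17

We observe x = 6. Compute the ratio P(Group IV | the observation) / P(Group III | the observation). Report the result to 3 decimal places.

0.079

Since P(k|x) ∝ w_k f_k(x), the posterior odds are w_i f_i(x) / (w_j f_j(x)).
Evaluate each component's likelihood at the observed value:
  f_I = 0.0608526
  f_II = 0.0293119
  f_III = 0.0242322
  f_IV = 0.00123915
Odds = (0.17/0.11) × (0.00123915/0.0242322) = 1.54545 × 0.0511364 ≈ 0.079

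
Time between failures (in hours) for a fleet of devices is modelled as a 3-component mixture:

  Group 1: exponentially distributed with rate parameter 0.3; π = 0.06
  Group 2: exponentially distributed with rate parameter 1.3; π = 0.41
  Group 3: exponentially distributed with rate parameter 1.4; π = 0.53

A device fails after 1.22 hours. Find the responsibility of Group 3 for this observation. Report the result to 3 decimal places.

0.525

P(component k | x) = w_k·f_k(x) / marginal(x), where marginal(x) = Σ_j w_j·f_j(x).
Component likelihoods at x = 1.22 hours:
  f_1 = 0.3·e^(−0.3·1.22) = 0.3·e^(−0.3660) = 0.208051
  f_2 = 1.3·e^(−1.3·1.22) = 1.3·e^(−1.5860) = 0.266166
  f_3 = 1.4·e^(−1.4·1.22) = 1.4·e^(−1.7080) = 0.253719
Prior × likelihood for each component:
  w_1·f_1 = 0.06 × 0.208051 = 0.0124831
  w_2·f_2 = 0.41 × 0.266166 = 0.109128
  w_3·f_3 = 0.53 × 0.253719 = 0.134471
Evidence: 0.0124831 + 0.109128 + 0.134471 = 0.256082
P(Group 3 | x) ≈ 0.525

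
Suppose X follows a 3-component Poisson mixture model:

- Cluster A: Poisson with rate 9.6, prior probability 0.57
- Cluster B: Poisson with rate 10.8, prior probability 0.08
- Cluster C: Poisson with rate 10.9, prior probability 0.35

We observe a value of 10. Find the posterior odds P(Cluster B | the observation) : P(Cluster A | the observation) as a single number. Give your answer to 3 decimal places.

0.137

Posterior odds = (P(Z=i) f_i(x)) / (P(Z=j) f_j(x)); the normalising sum cancels.
Component likelihoods at x = 10:
  L_A = 0.124086
  L_B = 0.121365
  L_C = 0.120418
Posterior odds = (P(Z=B)·L_B) / (P(Z=A)·L_A) = (0.08·0.121365) / (0.57·0.124086) = 0.00970921 / 0.0707289 ≈ 0.137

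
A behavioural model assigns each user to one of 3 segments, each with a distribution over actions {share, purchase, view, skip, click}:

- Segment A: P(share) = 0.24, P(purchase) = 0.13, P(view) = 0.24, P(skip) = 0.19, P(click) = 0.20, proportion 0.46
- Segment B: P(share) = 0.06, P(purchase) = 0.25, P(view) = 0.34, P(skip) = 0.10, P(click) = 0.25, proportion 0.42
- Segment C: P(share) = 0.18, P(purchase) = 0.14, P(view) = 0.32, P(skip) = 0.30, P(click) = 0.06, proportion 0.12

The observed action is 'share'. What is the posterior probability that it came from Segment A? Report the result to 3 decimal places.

The responsibility of component k is π_k f_k(x) divided by Σ_j π_j f_j(x).
Categorical probabilities:
  f_A = 0.24
  f_B = 0.06
  f_C = 0.18
Unnormalised posteriors:
  π_A·f_A = 0.46 × 0.24 = 0.1104
  π_B·f_B = 0.42 × 0.06 = 0.0252
  π_C·f_C = 0.12 × 0.18 = 0.0216
Normaliser: 0.1104 + 0.0252 + 0.0216 = 0.1572
P(Segment A | data) = 0.1104 / 0.1572 ≈ 0.702

0.702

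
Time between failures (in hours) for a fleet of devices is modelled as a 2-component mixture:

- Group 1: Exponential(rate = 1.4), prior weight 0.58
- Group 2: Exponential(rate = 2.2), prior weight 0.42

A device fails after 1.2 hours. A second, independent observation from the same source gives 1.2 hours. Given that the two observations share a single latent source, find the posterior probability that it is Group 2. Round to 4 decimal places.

The responsibility of component k is w_k f_k(x) divided by Σ_j w_j f_j(x).
Since both observations come from the same component, the likelihood for component k is f_k(x₁)·f_k(x₂).
  L_1 = [1.4·e^(−1.4·1.2) = 1.4·e^(−1.6800) = 0.260924] × [0.260924] = 0.0680811
  L_2 = [2.2·e^(−2.2·1.2) = 2.2·e^(−2.6400) = 0.156995] × [0.156995] = 0.0246474
Unnormalised posteriors:
  w_1·L_1 = 0.58 × 0.0680811 = 0.039487
  w_2·L_2 = 0.42 × 0.0246474 = 0.0103519
Normaliser: 0.039487 + 0.0103519 = 0.0498389
So the posterior for Group 2 is 0.0103519 / 0.0498389 ≈ 0.2077.

0.2077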